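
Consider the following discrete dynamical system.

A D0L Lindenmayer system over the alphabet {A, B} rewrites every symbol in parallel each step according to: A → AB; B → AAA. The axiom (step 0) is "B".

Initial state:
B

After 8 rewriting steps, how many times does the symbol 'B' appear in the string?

291

[0] B
[1] AAA
[2] ABABAB
[3] ABAAAABAAAABAAA
[4] ABAAAABABABABAAAABABABABAAAABABAB
[5] ABAAAABABABABAAAABAAAABAAAABAAAABABABABAAAABAAAABAAAABAAAABABABABAAAABAAAABAAA
[6] ABAAAABABABABAAAABAAAABAAAABAAAABABABABAAAABABABABAAAABABA…BAAAABABABABAAAABAAAABAAAABAAAABABABABAAAABABABABAAAABABAB  (len 177)
[7] ABAAAABABABABAAAABAAAABAAAABAAAABABABABAAAABABABABAAAABABA…AABAAAABAAAABABABABAAAABAAAABAAAABAAAABABABABAAAABAAAABAAA  (len 411)
[8] ABAAAABABABABAAAABAAAABAAAABAAAABABABABAAAABABABABAAAABABA…BAAAABABABABAAAABAAAABAAAABAAAABABABABAAAABABABABAAAABABAB  (len 942)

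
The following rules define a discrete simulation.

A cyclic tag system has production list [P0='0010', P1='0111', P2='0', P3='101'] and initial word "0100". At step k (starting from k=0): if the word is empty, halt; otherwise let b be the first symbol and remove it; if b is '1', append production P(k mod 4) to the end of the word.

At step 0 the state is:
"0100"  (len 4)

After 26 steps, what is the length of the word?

[0] "0100"  (len 4)
[1] "100"  (len 3)
[2] "000111"  (len 6)
[3] "00111"  (len 5)
[4] "0111"  (len 4)
[5] "111"  (len 3)
[6] "110111"  (len 6)
[7] "101110"  (len 6)
[8] "01110101"  (len 8)
[9] "1110101"  (len 7)
[10] "1101010111"  (len 10)
[11] "1010101110"  (len 10)
[12] "010101110101"  (len 12)
[13] "10101110101"  (len 11)
[14] "01011101010111"  (len 14)
[15] "1011101010111"  (len 13)
[16] "011101010111101"  (len 15)
[17] "11101010111101"  (len 14)
[18] "11010101111010111"  (len 17)
[19] "10101011110101110"  (len 17)
[20] "0101011110101110101"  (len 19)
[21] "101011110101110101"  (len 18)
[22] "010111101011101010111"  (len 21)
[23] "10111101011101010111"  (len 20)
[24] "0111101011101010111101"  (len 22)
[25] "111101011101010111101"  (len 21)
[26] "111010111010101111010111"  (len 24)

24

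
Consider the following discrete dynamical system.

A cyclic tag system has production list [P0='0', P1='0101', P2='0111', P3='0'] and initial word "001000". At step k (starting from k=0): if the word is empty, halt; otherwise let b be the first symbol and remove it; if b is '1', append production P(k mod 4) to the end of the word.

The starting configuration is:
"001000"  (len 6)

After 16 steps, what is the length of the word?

0) "001000"  (len 6)
1) "01000"  (len 5)
2) "1000"  (len 4)
3) "0000111"  (len 7)
4) "000111"  (len 6)
5) "00111"  (len 5)
6) "0111"  (len 4)
7) "111"  (len 3)
8) "110"  (len 3)
9) "100"  (len 3)
10) "000101"  (len 6)
11) "00101"  (len 5)
12) "0101"  (len 4)
13) "101"  (len 3)
14) "010101"  (len 6)
15) "10101"  (len 5)
16) "01010"  (len 5)

5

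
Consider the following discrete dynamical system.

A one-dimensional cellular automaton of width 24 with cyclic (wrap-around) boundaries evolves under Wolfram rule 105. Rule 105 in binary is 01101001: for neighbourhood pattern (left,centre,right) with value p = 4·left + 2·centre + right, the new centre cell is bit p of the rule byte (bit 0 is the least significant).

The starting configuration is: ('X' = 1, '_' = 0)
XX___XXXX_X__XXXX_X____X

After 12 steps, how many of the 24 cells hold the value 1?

9

t=0: XX___XXXX_X__XXXX_X____X
t=1: _X_X_X__XX___X__XX__XX_X
t=2: X_X_X___XX_X____XX__XXX_
t=3: _X_X__X_XXX__XX_XX__X_XX
t=4: X_X____XX_X__XXXXX___XXX
t=5: XX__XX_XXX___X___X_X_X__
t=6: XX__XXXX_X_X___X__X_X___
t=7: XX__X__XX_X__X_____X__X_
t=8: XX_____XXX_____XXX_____X
t=9: _X_XXX_X_X_XXX_X_X_XXX_X
t=10: X_XX_XX_X_XX_XX_X_XX_XX_
t=11: _XXXXXXX_XXXXXXX_XXXXXXX
t=12: XX_____XXX_____XXX_____X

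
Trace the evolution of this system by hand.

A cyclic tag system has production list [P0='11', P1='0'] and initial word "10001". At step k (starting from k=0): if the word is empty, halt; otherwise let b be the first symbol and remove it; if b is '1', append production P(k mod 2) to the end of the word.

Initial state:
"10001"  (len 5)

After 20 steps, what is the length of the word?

5

t=0: "10001"  (len 5)
t=1: "000111"  (len 6)
t=2: "00111"  (len 5)
t=3: "0111"  (len 4)
t=4: "111"  (len 3)
t=5: "1111"  (len 4)
t=6: "1110"  (len 4)
t=7: "11011"  (len 5)
t=8: "10110"  (len 5)
t=9: "011011"  (len 6)
t=10: "11011"  (len 5)
t=11: "101111"  (len 6)
t=12: "011110"  (len 6)
t=13: "11110"  (len 5)
t=14: "11100"  (len 5)
t=15: "110011"  (len 6)
t=16: "100110"  (len 6)
t=17: "0011011"  (len 7)
t=18: "011011"  (len 6)
t=19: "11011"  (len 5)
t=20: "10110"  (len 5)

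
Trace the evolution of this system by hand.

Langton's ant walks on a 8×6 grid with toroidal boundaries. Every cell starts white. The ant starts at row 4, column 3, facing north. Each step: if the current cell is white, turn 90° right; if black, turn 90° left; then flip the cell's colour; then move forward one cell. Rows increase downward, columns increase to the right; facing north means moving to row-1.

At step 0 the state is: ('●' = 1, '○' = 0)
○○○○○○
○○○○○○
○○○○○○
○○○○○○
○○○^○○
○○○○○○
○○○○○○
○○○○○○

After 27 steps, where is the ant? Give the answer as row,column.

gen 0: ○○○○○○
○○○○○○
○○○○○○
○○○○○○
○○○^○○
○○○○○○
○○○○○○
○○○○○○
gen 1: ○○○○○○
○○○○○○
○○○○○○
○○○○○○
○○○●>○
○○○○○○
○○○○○○
○○○○○○
gen 2: ○○○○○○
○○○○○○
○○○○○○
○○○○○○
○○○●●○
○○○○v○
○○○○○○
○○○○○○
gen 3: ○○○○○○
○○○○○○
○○○○○○
○○○○○○
○○○●●○
○○○<●○
○○○○○○
○○○○○○
gen 4: ○○○○○○
○○○○○○
○○○○○○
○○○○○○
○○○^●○
○○○●●○
○○○○○○
○○○○○○
gen 5: ○○○○○○
○○○○○○
○○○○○○
○○○○○○
○○<○●○
○○○●●○
○○○○○○
○○○○○○
gen 6: ○○○○○○
○○○○○○
○○○○○○
○○^○○○
○○●○●○
○○○●●○
○○○○○○
○○○○○○
gen 7: ○○○○○○
○○○○○○
○○○○○○
○○●>○○
○○●○●○
○○○●●○
○○○○○○
○○○○○○
gen 8: ○○○○○○
○○○○○○
○○○○○○
○○●●○○
○○●v●○
○○○●●○
○○○○○○
○○○○○○
gen 9: ○○○○○○
○○○○○○
○○○○○○
○○●●○○
○○<●●○
○○○●●○
○○○○○○
○○○○○○
gen 10: ○○○○○○
○○○○○○
○○○○○○
○○●●○○
○○○●●○
○○v●●○
○○○○○○
○○○○○○
gen 11: ○○○○○○
○○○○○○
○○○○○○
○○●●○○
○○○●●○
○<●●●○
○○○○○○
○○○○○○
gen 12: ○○○○○○
○○○○○○
○○○○○○
○○●●○○
○^○●●○
○●●●●○
○○○○○○
○○○○○○
gen 13: ○○○○○○
○○○○○○
○○○○○○
○○●●○○
○●>●●○
○●●●●○
○○○○○○
○○○○○○
gen 14: ○○○○○○
○○○○○○
○○○○○○
○○●●○○
○●●●●○
○●v●●○
○○○○○○
○○○○○○
gen 15: ○○○○○○
○○○○○○
○○○○○○
○○●●○○
○●●●●○
○●○>●○
○○○○○○
○○○○○○
gen 16: ○○○○○○
○○○○○○
○○○○○○
○○●●○○
○●●^●○
○●○○●○
○○○○○○
○○○○○○
gen 17: ○○○○○○
○○○○○○
○○○○○○
○○●●○○
○●<○●○
○●○○●○
○○○○○○
○○○○○○
gen 18: ○○○○○○
○○○○○○
○○○○○○
○○●●○○
○●○○●○
○●v○●○
○○○○○○
○○○○○○
gen 19: ○○○○○○
○○○○○○
○○○○○○
○○●●○○
○●○○●○
○<●○●○
○○○○○○
○○○○○○
gen 20: ○○○○○○
○○○○○○
○○○○○○
○○●●○○
○●○○●○
○○●○●○
○v○○○○
○○○○○○
gen 21: ○○○○○○
○○○○○○
○○○○○○
○○●●○○
○●○○●○
○○●○●○
<●○○○○
○○○○○○
gen 22: ○○○○○○
○○○○○○
○○○○○○
○○●●○○
○●○○●○
^○●○●○
●●○○○○
○○○○○○
gen 23: ○○○○○○
○○○○○○
○○○○○○
○○●●○○
○●○○●○
●>●○●○
●●○○○○
○○○○○○
gen 24: ○○○○○○
○○○○○○
○○○○○○
○○●●○○
○●○○●○
●●●○●○
●v○○○○
○○○○○○
gen 25: ○○○○○○
○○○○○○
○○○○○○
○○●●○○
○●○○●○
●●●○●○
●○>○○○
○○○○○○
gen 26: ○○○○○○
○○○○○○
○○○○○○
○○●●○○
○●○○●○
●●●○●○
●○●○○○
○○v○○○
gen 27: ○○○○○○
○○○○○○
○○○○○○
○○●●○○
○●○○●○
●●●○●○
●○●○○○
○<●○○○

7,1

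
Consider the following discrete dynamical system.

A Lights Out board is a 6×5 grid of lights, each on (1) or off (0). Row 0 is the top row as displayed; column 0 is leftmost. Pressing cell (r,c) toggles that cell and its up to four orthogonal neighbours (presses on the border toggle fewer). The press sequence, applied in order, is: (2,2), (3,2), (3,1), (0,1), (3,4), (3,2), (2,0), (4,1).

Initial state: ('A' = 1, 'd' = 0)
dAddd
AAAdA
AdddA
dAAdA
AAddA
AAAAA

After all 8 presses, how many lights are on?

15

gen 0: dAddd
AAAdA
AdddA
dAAdA
AAddA
AAAAA
gen 1: dAddd
AAddA
AAAAA
dAddA
AAddA
AAAAA
gen 2: dAddd
AAddA
AAdAA
ddAAA
AAAdA
AAAAA
gen 3: dAddd
AAddA
AddAA
AAdAA
AdAdA
AAAAA
gen 4: AdAdd
AdddA
AddAA
AAdAA
AdAdA
AAAAA
gen 5: AdAdd
AdddA
AddAd
AAddd
AdAdd
AAAAA
gen 6: AdAdd
AdddA
AdAAd
AdAAd
Adddd
AAAAA
gen 7: AdAdd
ddddA
dAAAd
ddAAd
Adddd
AAAAA
gen 8: AdAdd
ddddA
dAAAd
dAAAd
dAAdd
AdAAA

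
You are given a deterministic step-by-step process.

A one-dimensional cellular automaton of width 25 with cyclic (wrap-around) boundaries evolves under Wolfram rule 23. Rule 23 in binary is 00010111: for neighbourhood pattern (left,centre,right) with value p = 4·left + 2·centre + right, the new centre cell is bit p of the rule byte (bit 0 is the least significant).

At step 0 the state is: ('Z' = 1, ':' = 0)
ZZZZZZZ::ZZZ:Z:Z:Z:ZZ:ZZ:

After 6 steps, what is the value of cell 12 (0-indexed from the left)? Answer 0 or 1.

k=0  ZZZZZZZ::ZZZ:Z:Z:Z:ZZ:ZZ:
k=1  :::::::ZZ::::Z:Z:Z:::::::
k=2  ZZZZZZZ::ZZZZZ:Z:ZZZZZZZZ
k=3  :::::::ZZ::::::Z:::::::::
k=4  ZZZZZZZ::ZZZZZZZZZZZZZZZZ
k=5  :::::::ZZ::::::::::::::::
k=6  ZZZZZZZ::ZZZZZZZZZZZZZZZZ

1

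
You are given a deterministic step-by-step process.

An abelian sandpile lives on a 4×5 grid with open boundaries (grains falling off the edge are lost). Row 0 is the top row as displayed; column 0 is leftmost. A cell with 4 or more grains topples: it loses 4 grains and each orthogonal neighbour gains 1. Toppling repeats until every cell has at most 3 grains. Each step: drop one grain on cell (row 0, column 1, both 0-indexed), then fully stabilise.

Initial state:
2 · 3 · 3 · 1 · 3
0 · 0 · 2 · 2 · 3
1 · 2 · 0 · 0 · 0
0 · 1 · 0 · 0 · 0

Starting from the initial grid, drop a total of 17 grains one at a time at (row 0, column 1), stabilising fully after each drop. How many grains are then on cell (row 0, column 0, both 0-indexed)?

0) 2 · 3 · 3 · 1 · 3
0 · 0 · 2 · 2 · 3
1 · 2 · 0 · 0 · 0
0 · 1 · 0 · 0 · 0
1) 3 · 1 · 0 · 2 · 3
0 · 1 · 3 · 2 · 3
1 · 2 · 0 · 0 · 0
0 · 1 · 0 · 0 · 0
2) 3 · 2 · 0 · 2 · 3
0 · 1 · 3 · 2 · 3
1 · 2 · 0 · 0 · 0
0 · 1 · 0 · 0 · 0
3) 3 · 3 · 0 · 2 · 3
0 · 1 · 3 · 2 · 3
1 · 2 · 0 · 0 · 0
0 · 1 · 0 · 0 · 0
4) 0 · 1 · 1 · 2 · 3
1 · 2 · 3 · 2 · 3
1 · 2 · 0 · 0 · 0
0 · 1 · 0 · 0 · 0
5) 0 · 2 · 1 · 2 · 3
1 · 2 · 3 · 2 · 3
1 · 2 · 0 · 0 · 0
0 · 1 · 0 · 0 · 0
6) 0 · 3 · 1 · 2 · 3
1 · 2 · 3 · 2 · 3
1 · 2 · 0 · 0 · 0
0 · 1 · 0 · 0 · 0
7) 1 · 0 · 2 · 2 · 3
1 · 3 · 3 · 2 · 3
1 · 2 · 0 · 0 · 0
0 · 1 · 0 · 0 · 0
8) 1 · 1 · 2 · 2 · 3
1 · 3 · 3 · 2 · 3
1 · 2 · 0 · 0 · 0
0 · 1 · 0 · 0 · 0
9) 1 · 2 · 2 · 2 · 3
1 · 3 · 3 · 2 · 3
1 · 2 · 0 · 0 · 0
0 · 1 · 0 · 0 · 0
10) 1 · 3 · 2 · 2 · 3
1 · 3 · 3 · 2 · 3
1 · 2 · 0 · 0 · 0
0 · 1 · 0 · 0 · 0
11) 2 · 2 · 0 · 3 · 3
2 · 1 · 1 · 3 · 3
1 · 3 · 1 · 0 · 0
0 · 1 · 0 · 0 · 0
12) 2 · 3 · 0 · 3 · 3
2 · 1 · 1 · 3 · 3
1 · 3 · 1 · 0 · 0
0 · 1 · 0 · 0 · 0
13) 3 · 0 · 1 · 3 · 3
2 · 2 · 1 · 3 · 3
1 · 3 · 1 · 0 · 0
0 · 1 · 0 · 0 · 0
14) 3 · 1 · 1 · 3 · 3
2 · 2 · 1 · 3 · 3
1 · 3 · 1 · 0 · 0
0 · 1 · 0 · 0 · 0
15) 3 · 2 · 1 · 3 · 3
2 · 2 · 1 · 3 · 3
1 · 3 · 1 · 0 · 0
0 · 1 · 0 · 0 · 0
16) 3 · 3 · 1 · 3 · 3
2 · 2 · 1 · 3 · 3
1 · 3 · 1 · 0 · 0
0 · 1 · 0 · 0 · 0
17) 0 · 1 · 2 · 3 · 3
3 · 3 · 1 · 3 · 3
1 · 3 · 1 · 0 · 0
0 · 1 · 0 · 0 · 0

0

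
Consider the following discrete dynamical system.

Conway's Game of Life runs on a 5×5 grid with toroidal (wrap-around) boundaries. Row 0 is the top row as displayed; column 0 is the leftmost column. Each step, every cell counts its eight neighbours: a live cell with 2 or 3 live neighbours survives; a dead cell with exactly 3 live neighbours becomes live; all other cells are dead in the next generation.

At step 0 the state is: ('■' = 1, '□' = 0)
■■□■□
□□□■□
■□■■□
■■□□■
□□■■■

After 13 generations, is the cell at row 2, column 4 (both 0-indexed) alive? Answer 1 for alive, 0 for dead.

k=0  ■■□■□
□□□■□
■□■■□
■■□□■
□□■■■
k=1  ■■□□□
■□□■□
■□■■□
□□□□□
□□□□□
k=2  ■■□□■
■□□■□
□■■■□
□□□□□
□□□□□
k=3  ■■□□■
□□□■□
□■■■■
□□■□□
■□□□□
k=4  ■■□□■
□□□□□
□■□□■
■□■□■
■□□□■
k=5  □■□□■
□■□□■
□■□■■
□□□□□
□□□□□
k=6  □□□□□
□■□□■
□□■■■
□□□□□
□□□□□
k=7  □□□□□
■□■□■
■□■■■
□□□■□
□□□□□
k=8  □□□□□
■□■□□
■□■□□
□□■■□
□□□□□
k=9  □□□□□
□□□□□
□□■□■
□■■■□
□□□□□
k=10  □□□□□
□□□□□
□■■□□
□■■■□
□□■□□
k=11  □□□□□
□□□□□
□■□■□
□□□■□
□■■■□
k=12  □□■□□
□□□□□
□□■□□
□■□■■
□□■■□
k=13  □□■■□
□□□□□
□□■■□
□■□□■
□■□□■

0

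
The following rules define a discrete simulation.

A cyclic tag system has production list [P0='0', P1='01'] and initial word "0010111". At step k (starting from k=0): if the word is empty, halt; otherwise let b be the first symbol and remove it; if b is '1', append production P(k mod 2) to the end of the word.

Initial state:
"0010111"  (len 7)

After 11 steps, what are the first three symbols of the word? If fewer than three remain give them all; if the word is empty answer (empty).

[0] "0010111"  (len 7)
[1] "010111"  (len 6)
[2] "10111"  (len 5)
[3] "01110"  (len 5)
[4] "1110"  (len 4)
[5] "1100"  (len 4)
[6] "10001"  (len 5)
[7] "00010"  (len 5)
[8] "0010"  (len 4)
[9] "010"  (len 3)
[10] "10"  (len 2)
[11] "00"  (len 2)

00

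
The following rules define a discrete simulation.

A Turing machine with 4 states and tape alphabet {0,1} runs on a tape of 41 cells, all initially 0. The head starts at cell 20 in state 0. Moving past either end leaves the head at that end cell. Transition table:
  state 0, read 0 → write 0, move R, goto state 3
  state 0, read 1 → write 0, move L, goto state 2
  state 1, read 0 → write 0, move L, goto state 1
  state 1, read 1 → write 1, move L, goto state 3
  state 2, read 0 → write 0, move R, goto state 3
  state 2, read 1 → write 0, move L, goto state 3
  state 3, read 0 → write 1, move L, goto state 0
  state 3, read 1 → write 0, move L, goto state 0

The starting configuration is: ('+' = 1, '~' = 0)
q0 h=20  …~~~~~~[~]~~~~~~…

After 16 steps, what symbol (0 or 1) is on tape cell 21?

k=0  q0 h=20  …~~~~~~[~]~~~~~~…
k=1  q3 h=21  …~~~~~~[~]~~~~~~…
k=2  q0 h=20  …~~~~~~[~]+~~~~~…
k=3  q3 h=21  …~~~~~~[+]~~~~~~…
k=4  q0 h=20  …~~~~~~[~]~~~~~~…
k=5  q3 h=21  …~~~~~~[~]~~~~~~…
k=6  q0 h=20  …~~~~~~[~]+~~~~~…
k=7  q3 h=21  …~~~~~~[+]~~~~~~…
k=8  q0 h=20  …~~~~~~[~]~~~~~~…
k=9  q3 h=21  …~~~~~~[~]~~~~~~…
k=10  q0 h=20  …~~~~~~[~]+~~~~~…
k=11  q3 h=21  …~~~~~~[+]~~~~~~…
k=12  q0 h=20  …~~~~~~[~]~~~~~~…
k=13  q3 h=21  …~~~~~~[~]~~~~~~…
k=14  q0 h=20  …~~~~~~[~]+~~~~~…
k=15  q3 h=21  …~~~~~~[+]~~~~~~…
k=16  q0 h=20  …~~~~~~[~]~~~~~~…

0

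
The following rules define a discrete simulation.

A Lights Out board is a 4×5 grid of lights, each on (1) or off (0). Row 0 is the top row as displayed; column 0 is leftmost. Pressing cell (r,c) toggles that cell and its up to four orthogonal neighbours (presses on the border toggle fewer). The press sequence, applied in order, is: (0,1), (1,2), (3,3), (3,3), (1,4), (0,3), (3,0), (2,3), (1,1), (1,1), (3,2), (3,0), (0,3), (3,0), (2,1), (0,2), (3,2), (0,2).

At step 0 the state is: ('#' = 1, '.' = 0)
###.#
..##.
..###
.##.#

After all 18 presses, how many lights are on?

10

0) ###.#
..##.
..###
.##.#
1) ....#
.###.
..###
.##.#
2) ..#.#
.....
...##
.##.#
3) ..#.#
.....
....#
.#.#.
4) ..#.#
.....
...##
.##.#
5) ..#..
...##
...#.
.##.#
6) ...##
....#
...#.
.##.#
7) ...##
....#
#..#.
#.#.#
8) ...##
...##
#.#.#
#.###
9) .#.##
#####
###.#
#.###
10) ...##
...##
#.#.#
#.###
11) ...##
...##
#...#
##..#
12) ...##
...##
....#
....#
13) ..#..
....#
....#
....#
14) ..#..
....#
#...#
##..#
15) ..#..
.#..#
.##.#
#...#
16) .#.#.
.##.#
.##.#
#...#
17) .#.#.
.##.#
.#..#
#####
18) ..#..
.#..#
.#..#
#####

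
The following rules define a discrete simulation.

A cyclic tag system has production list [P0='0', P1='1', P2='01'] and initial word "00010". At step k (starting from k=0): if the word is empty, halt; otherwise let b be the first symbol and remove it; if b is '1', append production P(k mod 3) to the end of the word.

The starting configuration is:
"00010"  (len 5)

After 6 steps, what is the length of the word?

0

[0] "00010"  (len 5)
[1] "0010"  (len 4)
[2] "010"  (len 3)
[3] "10"  (len 2)
[4] "00"  (len 2)
[5] "0"  (len 1)
[6] (halted — word empty)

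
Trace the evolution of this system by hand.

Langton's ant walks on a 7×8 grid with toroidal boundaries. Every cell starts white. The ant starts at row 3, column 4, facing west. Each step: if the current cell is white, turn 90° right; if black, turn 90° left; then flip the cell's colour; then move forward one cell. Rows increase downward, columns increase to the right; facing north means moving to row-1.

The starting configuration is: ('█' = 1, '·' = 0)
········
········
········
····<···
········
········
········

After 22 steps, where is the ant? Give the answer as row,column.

step 0: ········
········
········
····<···
········
········
········
step 1: ········
········
····^···
····█···
········
········
········
step 2: ········
········
····█>··
····█···
········
········
········
step 3: ········
········
····██··
····█v··
········
········
········
step 4: ········
········
····██··
····<█··
········
········
········
step 5: ········
········
····██··
·····█··
····v···
········
········
step 6: ········
········
····██··
·····█··
···<█···
········
········
step 7: ········
········
····██··
···^·█··
···██···
········
········
step 8: ········
········
····██··
···█>█··
···██···
········
········
step 9: ········
········
····██··
···███··
···█v···
········
········
step 10: ········
········
····██··
···███··
···█·>··
········
········
step 11: ········
········
····██··
···███··
···█·█··
·····v··
········
step 12: ········
········
····██··
···███··
···█·█··
····<█··
········
step 13: ········
········
····██··
···███··
···█^█··
····██··
········
step 14: ········
········
····██··
···███··
···██>··
····██··
········
step 15: ········
········
····██··
···██^··
···██···
····██··
········
step 16: ········
········
····██··
···█<···
···██···
····██··
········
step 17: ········
········
····██··
···█····
···█v···
····██··
········
step 18: ········
········
····██··
···█····
···█·>··
····██··
········
step 19: ········
········
····██··
···█····
···█·█··
····█v··
········
step 20: ········
········
····██··
···█····
···█·█··
····█·>·
········
step 21: ········
········
····██··
···█····
···█·█··
····█·█·
······v·
step 22: ········
········
····██··
···█····
···█·█··
····█·█·
·····<█·

6,5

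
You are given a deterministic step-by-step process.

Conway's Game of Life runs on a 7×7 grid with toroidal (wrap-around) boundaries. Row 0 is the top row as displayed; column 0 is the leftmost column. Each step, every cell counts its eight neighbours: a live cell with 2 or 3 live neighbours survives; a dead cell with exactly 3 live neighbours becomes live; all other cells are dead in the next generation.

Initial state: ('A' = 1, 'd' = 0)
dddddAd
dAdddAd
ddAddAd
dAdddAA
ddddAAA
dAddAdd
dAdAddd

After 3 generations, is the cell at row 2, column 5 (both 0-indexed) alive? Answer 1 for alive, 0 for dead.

k=0  dddddAd
dAdddAd
ddAddAd
dAdddAA
ddddAAA
dAddAdd
dAdAddd
k=1  ddAdAdd
ddddAAA
AAAdAAd
Adddddd
ddddAdA
AdAAAdd
ddAdAdd
k=2  ddddAdd
AdAdddA
AAdAAdd
AddAAdd
AAddAAA
dAAdAdd
ddAdAAd
k=3  dAddAdA
AdAdAAA
ddddAAd
ddddddd
ddddddA
ddAdddd
dAAdAAd

1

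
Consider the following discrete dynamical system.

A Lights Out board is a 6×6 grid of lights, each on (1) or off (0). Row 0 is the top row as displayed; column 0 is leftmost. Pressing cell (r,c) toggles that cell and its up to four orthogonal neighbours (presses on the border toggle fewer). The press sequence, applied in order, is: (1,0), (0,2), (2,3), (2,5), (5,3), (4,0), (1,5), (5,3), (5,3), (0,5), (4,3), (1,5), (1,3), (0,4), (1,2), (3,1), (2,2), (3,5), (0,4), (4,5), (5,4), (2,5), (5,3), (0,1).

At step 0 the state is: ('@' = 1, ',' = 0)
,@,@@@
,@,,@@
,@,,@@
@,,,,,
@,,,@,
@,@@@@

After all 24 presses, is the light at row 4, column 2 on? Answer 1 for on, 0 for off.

0) ,@,@@@
,@,,@@
,@,,@@
@,,,,,
@,,,@,
@,@@@@
1) @@,@@@
@,,,@@
@@,,@@
@,,,,,
@,,,@,
@,@@@@
2) @,@,@@
@,@,@@
@@,,@@
@,,,,,
@,,,@,
@,@@@@
3) @,@,@@
@,@@@@
@@@@,@
@,,@,,
@,,,@,
@,@@@@
4) @,@,@@
@,@@@,
@@@@@,
@,,@,@
@,,,@,
@,@@@@
5) @,@,@@
@,@@@,
@@@@@,
@,,@,@
@,,@@,
@,,,,@
6) @,@,@@
@,@@@,
@@@@@,
,,,@,@
,@,@@,
,,,,,@
7) @,@,@,
@,@@,@
@@@@@@
,,,@,@
,@,@@,
,,,,,@
8) @,@,@,
@,@@,@
@@@@@@
,,,@,@
,@,,@,
,,@@@@
9) @,@,@,
@,@@,@
@@@@@@
,,,@,@
,@,@@,
,,,,,@
10) @,@,,@
@,@@,,
@@@@@@
,,,@,@
,@,@@,
,,,,,@
11) @,@,,@
@,@@,,
@@@@@@
,,,,,@
,@@,,,
,,,@,@
12) @,@,,,
@,@@@@
@@@@@,
,,,,,@
,@@,,,
,,,@,@
13) @,@@,,
@,,,,@
@@@,@,
,,,,,@
,@@,,,
,,,@,@
14) @,@,@@
@,,,@@
@@@,@,
,,,,,@
,@@,,,
,,,@,@
15) @,,,@@
@@@@@@
@@,,@,
,,,,,@
,@@,,,
,,,@,@
16) @,,,@@
@@@@@@
@,,,@,
@@@,,@
,,@,,,
,,,@,@
17) @,,,@@
@@,@@@
@@@@@,
@@,,,@
,,@,,,
,,,@,@
18) @,,,@@
@@,@@@
@@@@@@
@@,,@,
,,@,,@
,,,@,@
19) @,,@,,
@@,@,@
@@@@@@
@@,,@,
,,@,,@
,,,@,@
20) @,,@,,
@@,@,@
@@@@@@
@@,,@@
,,@,@,
,,,@,,
21) @,,@,,
@@,@,@
@@@@@@
@@,,@@
,,@,,,
,,,,@@
22) @,,@,,
@@,@,,
@@@@,,
@@,,@,
,,@,,,
,,,,@@
23) @,,@,,
@@,@,,
@@@@,,
@@,,@,
,,@@,,
,,@@,@
24) ,@@@,,
@,,@,,
@@@@,,
@@,,@,
,,@@,,
,,@@,@

1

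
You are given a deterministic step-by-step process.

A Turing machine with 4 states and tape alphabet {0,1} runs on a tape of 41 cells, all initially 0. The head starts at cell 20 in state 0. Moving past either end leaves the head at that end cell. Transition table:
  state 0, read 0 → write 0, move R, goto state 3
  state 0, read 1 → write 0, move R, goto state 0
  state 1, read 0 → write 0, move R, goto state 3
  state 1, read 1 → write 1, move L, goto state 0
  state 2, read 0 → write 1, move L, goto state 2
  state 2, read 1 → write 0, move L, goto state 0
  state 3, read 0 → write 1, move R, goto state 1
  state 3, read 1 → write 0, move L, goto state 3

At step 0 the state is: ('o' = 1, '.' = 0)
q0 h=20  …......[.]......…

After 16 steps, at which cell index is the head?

gen 0: q0 h=20  …......[.]......…
gen 1: q3 h=21  …......[.]......…
gen 2: q1 h=22  ….....o[.]......…
gen 3: q3 h=23  …....o.[.]......…
gen 4: q1 h=24  …...o.o[.]......…
gen 5: q3 h=25  …..o.o.[.]......…
gen 6: q1 h=26  ….o.o.o[.]......…
gen 7: q3 h=27  …o.o.o.[.]......…
gen 8: q1 h=28  ….o.o.o[.]......…
gen 9: q3 h=29  …o.o.o.[.]......…
gen 10: q1 h=30  ….o.o.o[.]......…
gen 11: q3 h=31  …o.o.o.[.]......…
gen 12: q1 h=32  ….o.o.o[.]......…
gen 13: q3 h=33  …o.o.o.[.]......…
gen 14: q1 h=34  ….o.o.o[.]......|
gen 15: q3 h=35  …o.o.o.[.].....|
gen 16: q1 h=36  ….o.o.o[.]....|

36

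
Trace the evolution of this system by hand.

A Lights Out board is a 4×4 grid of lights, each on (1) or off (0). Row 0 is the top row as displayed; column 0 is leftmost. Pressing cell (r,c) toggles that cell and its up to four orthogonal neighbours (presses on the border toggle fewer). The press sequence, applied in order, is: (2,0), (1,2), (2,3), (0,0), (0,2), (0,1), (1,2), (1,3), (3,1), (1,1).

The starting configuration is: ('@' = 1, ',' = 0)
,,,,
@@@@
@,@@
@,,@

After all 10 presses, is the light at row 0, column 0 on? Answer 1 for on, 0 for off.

step 0: ,,,,
@@@@
@,@@
@,,@
step 1: ,,,,
,@@@
,@@@
,,,@
step 2: ,,@,
,,,,
,@,@
,,,@
step 3: ,,@,
,,,@
,@@,
,,,,
step 4: @@@,
@,,@
,@@,
,,,,
step 5: @,,@
@,@@
,@@,
,,,,
step 6: ,@@@
@@@@
,@@,
,,,,
step 7: ,@,@
@,,,
,@,,
,,,,
step 8: ,@,,
@,@@
,@,@
,,,,
step 9: ,@,,
@,@@
,,,@
@@@,
step 10: ,,,,
,@,@
,@,@
@@@,

0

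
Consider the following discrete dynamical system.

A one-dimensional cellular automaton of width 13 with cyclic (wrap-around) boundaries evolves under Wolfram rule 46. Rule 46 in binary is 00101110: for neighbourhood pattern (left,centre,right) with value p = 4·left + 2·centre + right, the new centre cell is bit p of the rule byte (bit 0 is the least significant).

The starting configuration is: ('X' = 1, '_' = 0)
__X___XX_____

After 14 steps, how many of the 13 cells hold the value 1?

[0] __X___XX_____
[1] _XX__XX______
[2] XX__XX_______
[3] X__XX_______X
[4] __XX_______XX
[5] _XX_______XX_
[6] XX_______XX__
[7] X_______XX__X
[8] _______XX__XX
[9] ______XX__XX_
[10] _____XX__XX__
[11] ____XX__XX___
[12] ___XX__XX____
[13] __XX__XX_____
[14] _XX__XX______

4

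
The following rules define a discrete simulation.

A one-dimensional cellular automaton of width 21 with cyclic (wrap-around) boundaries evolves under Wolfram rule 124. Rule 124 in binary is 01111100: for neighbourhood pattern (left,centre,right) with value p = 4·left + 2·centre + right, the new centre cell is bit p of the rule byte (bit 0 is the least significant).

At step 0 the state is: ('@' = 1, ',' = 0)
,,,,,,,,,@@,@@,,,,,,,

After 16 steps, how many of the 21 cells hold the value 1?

k=0  ,,,,,,,,,@@,@@,,,,,,,
k=1  ,,,,,,,,,@@@@@@,,,,,,
k=2  ,,,,,,,,,@,,,,@@,,,,,
k=3  ,,,,,,,,,@@,,,@@@,,,,
k=4  ,,,,,,,,,@@@,,@,@@,,,
k=5  ,,,,,,,,,@,@@,@@@@@,,
k=6  ,,,,,,,,,@@@@@@,,,@@,
k=7  ,,,,,,,,,@,,,,@@,,@@@
k=8  @,,,,,,,,@@,,,@@@,@,@
k=9  @@,,,,,,,@@@,,@,@@@@@
k=10  ,@@,,,,,,@,@@,@@@,,,,
k=11  ,@@@,,,,,@@@@@@,@@,,,
k=12  ,@,@@,,,,@,,,,@@@@@,,
k=13  ,@@@@@,,,@@,,,@,,,@@,
k=14  ,@,,,@@,,@@@,,@@,,@@@
k=15  @@@,,@@@,@,@@,@@@,@,@
k=16  ,,@@,@,@@@@@@@@,@@@@@

16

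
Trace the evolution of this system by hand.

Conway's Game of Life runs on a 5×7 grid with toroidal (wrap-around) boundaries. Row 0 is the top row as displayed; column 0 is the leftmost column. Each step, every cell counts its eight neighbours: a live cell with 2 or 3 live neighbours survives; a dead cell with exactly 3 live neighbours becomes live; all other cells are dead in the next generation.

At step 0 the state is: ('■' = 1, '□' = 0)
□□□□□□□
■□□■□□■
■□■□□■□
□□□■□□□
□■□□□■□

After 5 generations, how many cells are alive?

15

0) □□□□□□□
■□□■□□■
■□■□□■□
□□□■□□□
□■□□□■□
1) ■□□□□□■
■■□□□□■
■■■■■□□
□■■□■□■
□□□□□□□
2) □■□□□□■
□□□■□■□
□□□□■□□
□□□□■■□
□■□□□■■
3) □□■□■□■
□□□□■■□
□□□■□□□
□□□□■□■
□□□□■□■
4) □□□□■□■
□□□□■■□
□□□■□□□
□□□■■□□
■□□□■□■
5) ■□□■■□■
□□□■■■□
□□□■□■□
□□□■■■□
■□□□■□■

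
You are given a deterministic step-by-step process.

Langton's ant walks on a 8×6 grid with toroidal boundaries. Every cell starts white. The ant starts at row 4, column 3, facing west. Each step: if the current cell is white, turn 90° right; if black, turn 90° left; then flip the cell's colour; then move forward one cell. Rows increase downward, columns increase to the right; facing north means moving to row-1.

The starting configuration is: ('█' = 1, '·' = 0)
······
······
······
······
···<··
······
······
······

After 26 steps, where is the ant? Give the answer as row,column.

t=0: ······
······
······
······
···<··
······
······
······
t=1: ······
······
······
···^··
···█··
······
······
······
t=2: ······
······
······
···█>·
···█··
······
······
······
t=3: ······
······
······
···██·
···█v·
······
······
······
t=4: ······
······
······
···██·
···<█·
······
······
······
t=5: ······
······
······
···██·
····█·
···v··
······
······
t=6: ······
······
······
···██·
····█·
··<█··
······
······
t=7: ······
······
······
···██·
··^·█·
··██··
······
······
t=8: ······
······
······
···██·
··█>█·
··██··
······
······
t=9: ······
······
······
···██·
··███·
··█v··
······
······
t=10: ······
······
······
···██·
··███·
··█·>·
······
······
t=11: ······
······
······
···██·
··███·
··█·█·
····v·
······
t=12: ······
······
······
···██·
··███·
··█·█·
···<█·
······
t=13: ······
······
······
···██·
··███·
··█^█·
···██·
······
t=14: ······
······
······
···██·
··███·
··██>·
···██·
······
t=15: ······
······
······
···██·
··██^·
··██··
···██·
······
t=16: ······
······
······
···██·
··█<··
··██··
···██·
······
t=17: ······
······
······
···██·
··█···
··█v··
···██·
······
t=18: ······
······
······
···██·
··█···
··█·>·
···██·
······
t=19: ······
······
······
···██·
··█···
··█·█·
···█v·
······
t=20: ······
······
······
···██·
··█···
··█·█·
···█·>
······
t=21: ······
······
······
···██·
··█···
··█·█·
···█·█
·····v
t=22: ······
······
······
···██·
··█···
··█·█·
···█·█
····<█
t=23: ······
······
······
···██·
··█···
··█·█·
···█^█
····██
t=24: ······
······
······
···██·
··█···
··█·█·
···██>
····██
t=25: ······
······
······
···██·
··█···
··█·█^
···██·
····██
t=26: ······
······
······
···██·
··█···
>·█·██
···██·
····██

5,0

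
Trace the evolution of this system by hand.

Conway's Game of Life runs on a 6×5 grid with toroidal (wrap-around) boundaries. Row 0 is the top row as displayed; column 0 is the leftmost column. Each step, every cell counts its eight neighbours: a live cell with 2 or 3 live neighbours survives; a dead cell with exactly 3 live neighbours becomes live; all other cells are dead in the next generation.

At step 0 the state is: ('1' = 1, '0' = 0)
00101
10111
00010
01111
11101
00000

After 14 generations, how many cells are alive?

6

step 0: 00101
10111
00010
01111
11101
00000
step 1: 11101
11100
00000
00000
00001
00101
step 2: 00001
00111
01000
00000
00010
00101
step 3: 10101
10111
00110
00000
00010
00001
step 4: 00100
10000
01100
00110
00000
10001
step 5: 11001
00100
01110
01110
00011
00000
step 6: 11000
00001
00000
11000
00011
00010
step 7: 10001
10000
10000
10001
10111
10110
step 8: 10010
11000
11000
00000
00100
00100
step 9: 10101
00100
11000
01000
00000
01110
step 10: 10001
00111
11100
11000
01000
11111
step 11: 00000
00100
00000
00000
00010
00110
step 12: 00110
00000
00000
00000
00110
00110
step 13: 00110
00000
00000
00000
00110
01001
step 14: 00110
00000
00000
00000
00110
01001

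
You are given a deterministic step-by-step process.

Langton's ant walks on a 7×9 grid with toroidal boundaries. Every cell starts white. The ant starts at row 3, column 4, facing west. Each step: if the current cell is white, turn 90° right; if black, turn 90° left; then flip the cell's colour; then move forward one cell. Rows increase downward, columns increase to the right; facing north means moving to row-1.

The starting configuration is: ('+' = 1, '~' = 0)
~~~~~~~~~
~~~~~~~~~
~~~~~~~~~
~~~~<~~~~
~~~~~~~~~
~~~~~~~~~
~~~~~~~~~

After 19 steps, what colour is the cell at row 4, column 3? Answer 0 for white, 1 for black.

t=0: ~~~~~~~~~
~~~~~~~~~
~~~~~~~~~
~~~~<~~~~
~~~~~~~~~
~~~~~~~~~
~~~~~~~~~
t=1: ~~~~~~~~~
~~~~~~~~~
~~~~^~~~~
~~~~+~~~~
~~~~~~~~~
~~~~~~~~~
~~~~~~~~~
t=2: ~~~~~~~~~
~~~~~~~~~
~~~~+>~~~
~~~~+~~~~
~~~~~~~~~
~~~~~~~~~
~~~~~~~~~
t=3: ~~~~~~~~~
~~~~~~~~~
~~~~++~~~
~~~~+v~~~
~~~~~~~~~
~~~~~~~~~
~~~~~~~~~
t=4: ~~~~~~~~~
~~~~~~~~~
~~~~++~~~
~~~~<+~~~
~~~~~~~~~
~~~~~~~~~
~~~~~~~~~
t=5: ~~~~~~~~~
~~~~~~~~~
~~~~++~~~
~~~~~+~~~
~~~~v~~~~
~~~~~~~~~
~~~~~~~~~
t=6: ~~~~~~~~~
~~~~~~~~~
~~~~++~~~
~~~~~+~~~
~~~<+~~~~
~~~~~~~~~
~~~~~~~~~
t=7: ~~~~~~~~~
~~~~~~~~~
~~~~++~~~
~~~^~+~~~
~~~++~~~~
~~~~~~~~~
~~~~~~~~~
t=8: ~~~~~~~~~
~~~~~~~~~
~~~~++~~~
~~~+>+~~~
~~~++~~~~
~~~~~~~~~
~~~~~~~~~
t=9: ~~~~~~~~~
~~~~~~~~~
~~~~++~~~
~~~+++~~~
~~~+v~~~~
~~~~~~~~~
~~~~~~~~~
t=10: ~~~~~~~~~
~~~~~~~~~
~~~~++~~~
~~~+++~~~
~~~+~>~~~
~~~~~~~~~
~~~~~~~~~
t=11: ~~~~~~~~~
~~~~~~~~~
~~~~++~~~
~~~+++~~~
~~~+~+~~~
~~~~~v~~~
~~~~~~~~~
t=12: ~~~~~~~~~
~~~~~~~~~
~~~~++~~~
~~~+++~~~
~~~+~+~~~
~~~~<+~~~
~~~~~~~~~
t=13: ~~~~~~~~~
~~~~~~~~~
~~~~++~~~
~~~+++~~~
~~~+^+~~~
~~~~++~~~
~~~~~~~~~
t=14: ~~~~~~~~~
~~~~~~~~~
~~~~++~~~
~~~+++~~~
~~~++>~~~
~~~~++~~~
~~~~~~~~~
t=15: ~~~~~~~~~
~~~~~~~~~
~~~~++~~~
~~~++^~~~
~~~++~~~~
~~~~++~~~
~~~~~~~~~
t=16: ~~~~~~~~~
~~~~~~~~~
~~~~++~~~
~~~+<~~~~
~~~++~~~~
~~~~++~~~
~~~~~~~~~
t=17: ~~~~~~~~~
~~~~~~~~~
~~~~++~~~
~~~+~~~~~
~~~+v~~~~
~~~~++~~~
~~~~~~~~~
t=18: ~~~~~~~~~
~~~~~~~~~
~~~~++~~~
~~~+~~~~~
~~~+~>~~~
~~~~++~~~
~~~~~~~~~
t=19: ~~~~~~~~~
~~~~~~~~~
~~~~++~~~
~~~+~~~~~
~~~+~+~~~
~~~~+v~~~
~~~~~~~~~

1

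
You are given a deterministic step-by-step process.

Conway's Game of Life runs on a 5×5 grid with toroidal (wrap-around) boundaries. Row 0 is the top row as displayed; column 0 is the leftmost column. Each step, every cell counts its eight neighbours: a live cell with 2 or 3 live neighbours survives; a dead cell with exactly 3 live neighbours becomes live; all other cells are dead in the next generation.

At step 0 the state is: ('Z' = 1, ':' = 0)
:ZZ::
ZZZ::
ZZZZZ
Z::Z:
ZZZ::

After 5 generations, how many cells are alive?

6

step 0: :ZZ::
ZZZ::
ZZZZZ
Z::Z:
ZZZ::
step 1: :::Z:
:::::
:::::
:::::
Z::ZZ
step 2: :::Z:
:::::
:::::
::::Z
:::ZZ
step 3: :::ZZ
:::::
:::::
:::ZZ
:::ZZ
step 4: :::ZZ
:::::
:::::
:::ZZ
Z:Z::
step 5: :::ZZ
:::::
:::::
:::ZZ
Z:Z::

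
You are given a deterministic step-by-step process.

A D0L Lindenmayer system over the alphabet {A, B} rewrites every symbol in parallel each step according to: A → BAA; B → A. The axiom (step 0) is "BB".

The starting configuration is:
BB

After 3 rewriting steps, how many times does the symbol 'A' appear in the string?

step 0: BB
step 1: AA
step 2: BAABAA
step 3: ABAABAAABAABAA

10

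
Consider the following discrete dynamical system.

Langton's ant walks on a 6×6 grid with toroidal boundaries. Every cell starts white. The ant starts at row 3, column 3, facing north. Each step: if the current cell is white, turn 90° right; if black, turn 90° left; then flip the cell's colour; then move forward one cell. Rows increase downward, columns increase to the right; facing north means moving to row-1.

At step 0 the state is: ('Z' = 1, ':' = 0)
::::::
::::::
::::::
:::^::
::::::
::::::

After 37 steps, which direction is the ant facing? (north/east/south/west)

gen 0: ::::::
::::::
::::::
:::^::
::::::
::::::
gen 1: ::::::
::::::
::::::
:::Z>:
::::::
::::::
gen 2: ::::::
::::::
::::::
:::ZZ:
::::v:
::::::
gen 3: ::::::
::::::
::::::
:::ZZ:
:::<Z:
::::::
gen 4: ::::::
::::::
::::::
:::^Z:
:::ZZ:
::::::
gen 5: ::::::
::::::
::::::
::<:Z:
:::ZZ:
::::::
gen 6: ::::::
::::::
::^:::
::Z:Z:
:::ZZ:
::::::
gen 7: ::::::
::::::
::Z>::
::Z:Z:
:::ZZ:
::::::
gen 8: ::::::
::::::
::ZZ::
::ZvZ:
:::ZZ:
::::::
gen 9: ::::::
::::::
::ZZ::
::<ZZ:
:::ZZ:
::::::
gen 10: ::::::
::::::
::ZZ::
:::ZZ:
::vZZ:
::::::
gen 11: ::::::
::::::
::ZZ::
:::ZZ:
:<ZZZ:
::::::
gen 12: ::::::
::::::
::ZZ::
:^:ZZ:
:ZZZZ:
::::::
gen 13: ::::::
::::::
::ZZ::
:Z>ZZ:
:ZZZZ:
::::::
gen 14: ::::::
::::::
::ZZ::
:ZZZZ:
:ZvZZ:
::::::
gen 15: ::::::
::::::
::ZZ::
:ZZZZ:
:Z:>Z:
::::::
gen 16: ::::::
::::::
::ZZ::
:ZZ^Z:
:Z::Z:
::::::
gen 17: ::::::
::::::
::ZZ::
:Z<:Z:
:Z::Z:
::::::
gen 18: ::::::
::::::
::ZZ::
:Z::Z:
:Zv:Z:
::::::
gen 19: ::::::
::::::
::ZZ::
:Z::Z:
:<Z:Z:
::::::
gen 20: ::::::
::::::
::ZZ::
:Z::Z:
::Z:Z:
:v::::
gen 21: ::::::
::::::
::ZZ::
:Z::Z:
::Z:Z:
<Z::::
gen 22: ::::::
::::::
::ZZ::
:Z::Z:
^:Z:Z:
ZZ::::
gen 23: ::::::
::::::
::ZZ::
:Z::Z:
Z>Z:Z:
ZZ::::
gen 24: ::::::
::::::
::ZZ::
:Z::Z:
ZZZ:Z:
Zv::::
gen 25: ::::::
::::::
::ZZ::
:Z::Z:
ZZZ:Z:
Z:>:::
gen 26: ::v:::
::::::
::ZZ::
:Z::Z:
ZZZ:Z:
Z:Z:::
gen 27: :<Z:::
::::::
::ZZ::
:Z::Z:
ZZZ:Z:
Z:Z:::
gen 28: :ZZ:::
::::::
::ZZ::
:Z::Z:
ZZZ:Z:
Z^Z:::
gen 29: :ZZ:::
::::::
::ZZ::
:Z::Z:
ZZZ:Z:
ZZ>:::
gen 30: :ZZ:::
::::::
::ZZ::
:Z::Z:
ZZ^:Z:
ZZ::::
gen 31: :ZZ:::
::::::
::ZZ::
:Z::Z:
Z<::Z:
ZZ::::
gen 32: :ZZ:::
::::::
::ZZ::
:Z::Z:
Z:::Z:
Zv::::
gen 33: :ZZ:::
::::::
::ZZ::
:Z::Z:
Z:::Z:
Z:>:::
gen 34: :Zv:::
::::::
::ZZ::
:Z::Z:
Z:::Z:
Z:Z:::
gen 35: :Z:>::
::::::
::ZZ::
:Z::Z:
Z:::Z:
Z:Z:::
gen 36: :Z:Z::
:::v::
::ZZ::
:Z::Z:
Z:::Z:
Z:Z:::
gen 37: :Z:Z::
::<Z::
::ZZ::
:Z::Z:
Z:::Z:
Z:Z:::

west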